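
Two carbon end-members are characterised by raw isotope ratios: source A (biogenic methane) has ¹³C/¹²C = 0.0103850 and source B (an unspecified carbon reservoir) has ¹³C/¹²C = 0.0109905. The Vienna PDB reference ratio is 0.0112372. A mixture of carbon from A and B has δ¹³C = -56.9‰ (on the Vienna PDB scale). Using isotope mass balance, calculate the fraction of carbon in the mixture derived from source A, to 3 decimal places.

0.649

δ_A = (0.0103850/0.0112372 − 1)×1000 = (0.924163 − 1)×1000 = -75.837‰
δ_B = (0.0109905/0.0112372 − 1)×1000 = (0.978046 − 1)×1000 = -21.954‰
f_A = (δ_mix − δ_B)/(δ_A − δ_B) = (-56.9 − (-21.954))/(-75.837 − (-21.954))
f_A = -34.946 / -53.884 = 0.6485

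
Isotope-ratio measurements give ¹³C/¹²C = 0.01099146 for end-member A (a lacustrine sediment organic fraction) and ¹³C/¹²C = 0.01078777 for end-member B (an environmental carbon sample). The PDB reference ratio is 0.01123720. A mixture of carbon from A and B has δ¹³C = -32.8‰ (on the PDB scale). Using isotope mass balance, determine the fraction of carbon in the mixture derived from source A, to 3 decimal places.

0.397

δ_A = (0.01099146/0.01123720 − 1)×1000 = (0.978132 − 1)×1000 = -21.868‰
δ_B = (0.01078777/0.01123720 − 1)×1000 = (0.960005 − 1)×1000 = -39.995‰
f_A = (δ_mix − δ_B)/(δ_A − δ_B) = (-32.8 − (-39.995))/(-21.868 − (-39.995))
f_A = 7.195 / 18.126 = 0.3969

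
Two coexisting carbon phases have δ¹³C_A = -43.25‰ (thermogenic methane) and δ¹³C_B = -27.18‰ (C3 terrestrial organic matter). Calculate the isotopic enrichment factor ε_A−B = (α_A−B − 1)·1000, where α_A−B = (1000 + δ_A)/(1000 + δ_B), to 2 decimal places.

-16.52‰

α_A−B = (1000 + -43.25) / (1000 + -27.18) = 956.75 / 972.82 = 0.983481
ε_A−B = (0.983481 − 1) × 1000 = -16.519‰
(The approximation ε ≈ δ_A − δ_B would give -16.07‰.)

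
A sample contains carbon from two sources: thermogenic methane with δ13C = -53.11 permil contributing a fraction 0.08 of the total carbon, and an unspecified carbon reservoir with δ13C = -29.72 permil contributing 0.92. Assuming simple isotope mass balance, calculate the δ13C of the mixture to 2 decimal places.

-31.59 permil

δ_mix = f_A·δ_A + f_B·δ_B
δ_mix = 0.08 × (-53.11) + 0.92 × (-29.72)
δ_mix = -4.249 + -27.342 = -31.591 permil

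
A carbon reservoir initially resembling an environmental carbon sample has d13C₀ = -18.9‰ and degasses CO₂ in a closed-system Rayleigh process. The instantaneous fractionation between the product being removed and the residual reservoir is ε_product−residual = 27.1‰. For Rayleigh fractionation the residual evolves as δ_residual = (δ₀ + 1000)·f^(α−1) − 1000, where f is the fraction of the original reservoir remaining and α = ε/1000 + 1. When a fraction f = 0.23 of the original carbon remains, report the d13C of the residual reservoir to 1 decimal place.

Rayleigh residual: δ_res = (δ₀ + 1000)·f^(α−1) − 1000
α = ε/1000 + 1 = 1.02710, so α − 1 = 0.02710
f^(α−1) = 0.23^(0.02710) = 0.960954
δ_res = (-18.9 + 1000) × 0.960954 − 1000 = 942.792 − 1000 = -57.21‰

-57.2‰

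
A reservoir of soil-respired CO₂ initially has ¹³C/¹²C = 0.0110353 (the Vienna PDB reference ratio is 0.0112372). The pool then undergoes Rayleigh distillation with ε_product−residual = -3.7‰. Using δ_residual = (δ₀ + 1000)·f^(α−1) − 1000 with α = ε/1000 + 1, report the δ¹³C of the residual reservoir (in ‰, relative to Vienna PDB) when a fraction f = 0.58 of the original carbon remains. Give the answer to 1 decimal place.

-16.0‰

δ₀ = (0.0110353/0.0112372 − 1)×1000 = (0.982033 − 1)×1000 = -17.967‰
α − 1 = ε/1000 = -0.0037
f^(α−1) = 0.58^(-0.0037) = 1.002018
δ_res = (-17.967 + 1000) × 1.002018 − 1000 = 984.014 − 1000 = -15.99‰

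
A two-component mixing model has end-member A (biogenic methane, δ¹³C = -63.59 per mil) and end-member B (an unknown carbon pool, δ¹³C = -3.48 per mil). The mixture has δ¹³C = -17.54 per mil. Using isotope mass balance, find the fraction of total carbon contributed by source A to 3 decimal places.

δ_mix = f_A·δ_A + (1 − f_A)·δ_B  ⇒  f_A = (δ_mix − δ_B)/(δ_A − δ_B)
f_A = (-17.54 − (-3.48)) / (-63.59 − (-3.48))
f_A = -14.06 / -60.11 = 0.2339

0.234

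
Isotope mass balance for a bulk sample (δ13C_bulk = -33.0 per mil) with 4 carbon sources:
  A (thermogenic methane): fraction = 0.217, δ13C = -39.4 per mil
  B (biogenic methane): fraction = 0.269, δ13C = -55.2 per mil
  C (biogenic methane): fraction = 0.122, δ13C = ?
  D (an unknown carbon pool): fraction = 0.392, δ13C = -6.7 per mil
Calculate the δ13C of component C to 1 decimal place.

-57.2 per mil

Isotope mass balance: δ_bulk = Σ fᵢ·δᵢ.
-33.0 = 0.217×(-39.4) + 0.269×(-55.2) + 0.122×δ_C + 0.392×(-6.7)
0.122·δ_C = -33.0 − (-26.025) = -6.975
δ_C = -6.975 / 0.122 = -57.17 per mil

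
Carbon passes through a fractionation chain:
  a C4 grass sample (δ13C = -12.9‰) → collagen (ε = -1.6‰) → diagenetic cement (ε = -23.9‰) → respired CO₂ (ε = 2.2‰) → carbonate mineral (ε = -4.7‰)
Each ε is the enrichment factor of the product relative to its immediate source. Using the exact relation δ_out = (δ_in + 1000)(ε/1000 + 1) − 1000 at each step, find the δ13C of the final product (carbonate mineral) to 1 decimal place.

-40.4‰

step 1: δ = (-12.90 + 1000)·(-1.6/1000 + 1) − 1000 = -14.48‰
step 2: δ = (-14.48 + 1000)·(-23.9/1000 + 1) − 1000 = -38.03‰
step 3: δ = (-38.03 + 1000)·(2.2/1000 + 1) − 1000 = -35.92‰
step 4: δ = (-35.92 + 1000)·(-4.7/1000 + 1) − 1000 = -40.45‰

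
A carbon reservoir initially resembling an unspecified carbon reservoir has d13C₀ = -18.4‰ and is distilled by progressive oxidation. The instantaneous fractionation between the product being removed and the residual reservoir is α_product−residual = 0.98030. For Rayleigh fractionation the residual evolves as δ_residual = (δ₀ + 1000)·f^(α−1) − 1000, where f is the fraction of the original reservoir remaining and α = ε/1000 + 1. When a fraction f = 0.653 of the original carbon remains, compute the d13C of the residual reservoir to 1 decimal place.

-10.1‰

Rayleigh residual: δ_res = (δ₀ + 1000)·f^(α−1) − 1000
α − 1 = -0.01970
f^(α−1) = 0.653^(-0.01970) = 1.008431
δ_res = (-18.4 + 1000) × 1.008431 − 1000 = 989.876 − 1000 = -10.12‰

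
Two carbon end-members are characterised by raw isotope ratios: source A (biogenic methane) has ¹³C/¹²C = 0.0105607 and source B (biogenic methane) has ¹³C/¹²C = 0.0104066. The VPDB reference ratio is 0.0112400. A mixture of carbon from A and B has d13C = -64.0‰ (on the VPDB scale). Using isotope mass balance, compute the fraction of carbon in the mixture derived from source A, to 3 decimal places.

0.740

δ_A = (0.0105607/0.0112400 − 1)×1000 = (0.939564 − 1)×1000 = -60.436‰
δ_B = (0.0104066/0.0112400 − 1)×1000 = (0.925854 − 1)×1000 = -74.146‰
f_A = (δ_mix − δ_B)/(δ_A − δ_B) = (-64.0 − (-74.146))/(-60.436 − (-74.146))
f_A = 10.146 / 13.710 = 0.7400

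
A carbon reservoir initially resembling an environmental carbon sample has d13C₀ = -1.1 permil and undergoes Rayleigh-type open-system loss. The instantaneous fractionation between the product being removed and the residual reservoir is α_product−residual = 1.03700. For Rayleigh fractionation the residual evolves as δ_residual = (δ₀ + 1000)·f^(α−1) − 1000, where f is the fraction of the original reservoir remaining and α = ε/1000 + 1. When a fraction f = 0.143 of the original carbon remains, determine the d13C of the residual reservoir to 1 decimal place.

-70.5 permil

Rayleigh residual: δ_res = (δ₀ + 1000)·f^(α−1) − 1000
α − 1 = 0.03700
f^(α−1) = 0.143^(0.03700) = 0.930567
δ_res = (-1.1 + 1000) × 0.930567 − 1000 = 929.543 − 1000 = -70.46 permil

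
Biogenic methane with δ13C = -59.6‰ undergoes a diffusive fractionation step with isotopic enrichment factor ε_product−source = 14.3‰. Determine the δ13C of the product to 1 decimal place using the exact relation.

-46.2‰

To first order, δ_product ≈ δ_source + ε = -45.3‰.
Exactly, δ_product = (δ_source + 1000)·(ε/1000 + 1) − 1000.
δ_product = (-59.6 + 1000) × (14.3/1000 + 1) − 1000
δ_product = -46.15‰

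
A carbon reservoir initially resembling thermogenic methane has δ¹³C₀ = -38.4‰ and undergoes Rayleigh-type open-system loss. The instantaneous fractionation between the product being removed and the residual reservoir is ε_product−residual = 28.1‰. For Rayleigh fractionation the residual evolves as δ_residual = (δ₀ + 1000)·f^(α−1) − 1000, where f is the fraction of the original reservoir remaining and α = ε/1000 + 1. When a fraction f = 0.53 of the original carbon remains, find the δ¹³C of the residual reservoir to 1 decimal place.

-55.4‰

Rayleigh residual: δ_res = (δ₀ + 1000)·f^(α−1) − 1000
α = ε/1000 + 1 = 1.02810, so α − 1 = 0.02810
f^(α−1) = 0.53^(0.02810) = 0.982318
δ_res = (-38.4 + 1000) × 0.982318 − 1000 = 944.597 − 1000 = -55.40‰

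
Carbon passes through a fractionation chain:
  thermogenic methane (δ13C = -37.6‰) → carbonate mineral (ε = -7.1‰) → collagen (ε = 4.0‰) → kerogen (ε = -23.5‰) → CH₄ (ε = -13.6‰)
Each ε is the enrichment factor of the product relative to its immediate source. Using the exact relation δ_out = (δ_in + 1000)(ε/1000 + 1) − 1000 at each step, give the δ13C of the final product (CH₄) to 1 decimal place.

step 1: δ = (-37.60 + 1000)·(-7.1/1000 + 1) − 1000 = -44.43‰
step 2: δ = (-44.43 + 1000)·(4.0/1000 + 1) − 1000 = -40.61‰
step 3: δ = (-40.61 + 1000)·(-23.5/1000 + 1) − 1000 = -63.16‰
step 4: δ = (-63.16 + 1000)·(-13.6/1000 + 1) − 1000 = -75.90‰

-75.9‰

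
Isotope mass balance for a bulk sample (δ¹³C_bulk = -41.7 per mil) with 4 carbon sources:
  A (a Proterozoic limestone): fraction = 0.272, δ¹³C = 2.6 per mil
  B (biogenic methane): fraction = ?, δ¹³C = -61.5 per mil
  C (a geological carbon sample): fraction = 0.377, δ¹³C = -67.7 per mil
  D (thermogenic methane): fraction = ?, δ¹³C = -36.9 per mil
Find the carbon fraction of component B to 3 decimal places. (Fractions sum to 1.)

0.160

Let f_B and f_D be the unknown fractions; fractions sum to 1 so f_B + f_D = 0.351.
Mass balance: Σ fᵢ·δᵢ = δ_bulk ⇒ f_B·(-61.5) + f_D·(-36.9) = -41.7 − (-24.816) = -16.884
Substitute f_D = 0.351 − f_B:
f_B·(-61.5 − -36.9) = -16.884 − 0.351×(-36.9) = -3.932
f_B = -3.932 / -24.6 = 0.1599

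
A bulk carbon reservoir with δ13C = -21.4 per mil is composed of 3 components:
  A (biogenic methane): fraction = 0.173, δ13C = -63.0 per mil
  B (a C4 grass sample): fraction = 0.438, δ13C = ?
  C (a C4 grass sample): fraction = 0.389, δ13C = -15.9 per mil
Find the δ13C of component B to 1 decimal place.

Isotope mass balance: δ_bulk = Σ fᵢ·δᵢ.
-21.4 = 0.173×(-63.0) + 0.438×δ_B + 0.389×(-15.9)
0.438·δ_B = -21.4 − (-17.084) = -4.316
δ_B = -4.316 / 0.438 = -9.85 per mil

-9.9 per mil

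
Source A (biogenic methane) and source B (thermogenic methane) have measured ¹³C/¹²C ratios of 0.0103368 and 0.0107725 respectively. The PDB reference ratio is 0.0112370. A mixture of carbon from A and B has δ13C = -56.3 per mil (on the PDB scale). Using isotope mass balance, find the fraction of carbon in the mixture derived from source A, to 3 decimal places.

0.386

δ_A = (0.0103368/0.0112370 − 1)×1000 = (0.919890 − 1)×1000 = -80.110 per mil
δ_B = (0.0107725/0.0112370 − 1)×1000 = (0.958663 − 1)×1000 = -41.337 per mil
f_A = (δ_mix − δ_B)/(δ_A − δ_B) = (-56.3 − (-41.337))/(-80.110 − (-41.337))
f_A = -14.963 / -38.774 = 0.3859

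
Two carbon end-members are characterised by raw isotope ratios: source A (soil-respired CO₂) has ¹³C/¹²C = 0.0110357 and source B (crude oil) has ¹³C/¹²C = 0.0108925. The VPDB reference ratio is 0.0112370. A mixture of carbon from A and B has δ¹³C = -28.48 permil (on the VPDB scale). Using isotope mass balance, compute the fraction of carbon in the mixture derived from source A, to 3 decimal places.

δ_A = (0.0110357/0.0112370 − 1)×1000 = (0.982086 − 1)×1000 = -17.914 permil
δ_B = (0.0108925/0.0112370 − 1)×1000 = (0.969342 − 1)×1000 = -30.658 permil
f_A = (δ_mix − δ_B)/(δ_A − δ_B) = (-28.48 − (-30.658))/(-17.914 − (-30.658))
f_A = 2.178 / 12.744 = 0.1709

0.171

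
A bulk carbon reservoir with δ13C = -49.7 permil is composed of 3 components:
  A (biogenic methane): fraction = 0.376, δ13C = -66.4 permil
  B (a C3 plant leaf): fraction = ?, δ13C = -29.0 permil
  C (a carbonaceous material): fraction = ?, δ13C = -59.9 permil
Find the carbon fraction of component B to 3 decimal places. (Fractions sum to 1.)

Let f_B and f_C be the unknown fractions; fractions sum to 1 so f_B + f_C = 0.624.
Mass balance: Σ fᵢ·δᵢ = δ_bulk ⇒ f_B·(-29.0) + f_C·(-59.9) = -49.7 − (-24.966) = -24.734
Substitute f_C = 0.624 − f_B:
f_B·(-29.0 − -59.9) = -24.734 − 0.624×(-59.9) = 12.644
f_B = 12.644 / 30.9 = 0.4092

0.409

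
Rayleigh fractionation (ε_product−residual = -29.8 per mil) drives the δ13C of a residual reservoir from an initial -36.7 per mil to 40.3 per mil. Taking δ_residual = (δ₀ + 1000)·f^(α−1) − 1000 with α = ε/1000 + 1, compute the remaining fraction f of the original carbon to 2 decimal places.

α − 1 = ε/1000 = -0.0298
(δ_res + 1000)/(δ₀ + 1000) = (40.3 + 1000)/(-36.7 + 1000) = 1040.3/963.3 = 1.079934
f = 1.079934^(1/-0.0298) = exp(ln(1.079934)/-0.0298) = exp(0.07690/-0.0298)
f = exp(-2.5805) = 0.0757

0.08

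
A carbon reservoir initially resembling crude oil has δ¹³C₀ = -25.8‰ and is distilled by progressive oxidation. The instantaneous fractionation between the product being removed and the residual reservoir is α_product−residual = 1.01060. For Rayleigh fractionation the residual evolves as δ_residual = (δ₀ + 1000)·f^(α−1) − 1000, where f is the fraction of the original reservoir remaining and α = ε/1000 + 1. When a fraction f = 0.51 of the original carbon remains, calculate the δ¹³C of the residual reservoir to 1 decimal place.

-32.7‰

Rayleigh residual: δ_res = (δ₀ + 1000)·f^(α−1) − 1000
α − 1 = 0.01060
f^(α−1) = 0.51^(0.01060) = 0.992888
δ_res = (-25.8 + 1000) × 0.992888 − 1000 = 967.271 − 1000 = -32.73‰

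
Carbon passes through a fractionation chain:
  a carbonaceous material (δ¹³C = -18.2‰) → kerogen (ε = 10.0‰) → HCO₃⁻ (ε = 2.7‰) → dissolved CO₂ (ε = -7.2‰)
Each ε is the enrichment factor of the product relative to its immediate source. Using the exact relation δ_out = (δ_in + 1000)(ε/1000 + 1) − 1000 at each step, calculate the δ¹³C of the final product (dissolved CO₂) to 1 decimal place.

step 1: δ = (-18.20 + 1000)·(10.0/1000 + 1) − 1000 = -8.38‰
step 2: δ = (-8.38 + 1000)·(2.7/1000 + 1) − 1000 = -5.70‰
step 3: δ = (-5.70 + 1000)·(-7.2/1000 + 1) − 1000 = -12.86‰

-12.9‰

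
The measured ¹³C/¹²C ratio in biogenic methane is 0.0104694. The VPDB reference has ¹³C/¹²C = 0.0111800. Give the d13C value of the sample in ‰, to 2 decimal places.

-63.56‰

d13C = (R_sample / R_standard − 1) × 1000
R_sample / R_standard = 0.0104694 / 0.0111800 = 0.936440
d13C = (0.936440 − 1) × 1000 = -63.560‰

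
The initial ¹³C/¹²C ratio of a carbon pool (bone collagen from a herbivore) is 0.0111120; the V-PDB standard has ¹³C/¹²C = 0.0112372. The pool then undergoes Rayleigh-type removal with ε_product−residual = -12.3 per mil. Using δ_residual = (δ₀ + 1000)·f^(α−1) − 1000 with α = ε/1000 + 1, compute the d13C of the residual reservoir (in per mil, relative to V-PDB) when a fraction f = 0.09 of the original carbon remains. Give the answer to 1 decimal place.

18.6 per mil

δ₀ = (0.0111120/0.0112372 − 1)×1000 = (0.988858 − 1)×1000 = -11.142 per mil
α − 1 = ε/1000 = -0.0123
f^(α−1) = 0.09^(-0.0123) = 1.030061
δ_res = (-11.142 + 1000) × 1.030061 − 1000 = 1018.584 − 1000 = 18.58 per mil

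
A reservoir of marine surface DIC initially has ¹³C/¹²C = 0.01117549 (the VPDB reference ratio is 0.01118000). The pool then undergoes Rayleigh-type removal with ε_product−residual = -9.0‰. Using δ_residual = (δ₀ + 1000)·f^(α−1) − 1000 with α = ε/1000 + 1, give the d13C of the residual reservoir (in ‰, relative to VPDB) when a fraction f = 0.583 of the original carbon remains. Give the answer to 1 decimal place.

δ₀ = (0.01117549/0.01118000 − 1)×1000 = (0.999597 − 1)×1000 = -0.403‰
α − 1 = ε/1000 = -0.0090
f^(α−1) = 0.583^(-0.0090) = 1.004868
δ_res = (-0.403 + 1000) × 1.004868 − 1000 = 1004.463 − 1000 = 4.46‰

4.5‰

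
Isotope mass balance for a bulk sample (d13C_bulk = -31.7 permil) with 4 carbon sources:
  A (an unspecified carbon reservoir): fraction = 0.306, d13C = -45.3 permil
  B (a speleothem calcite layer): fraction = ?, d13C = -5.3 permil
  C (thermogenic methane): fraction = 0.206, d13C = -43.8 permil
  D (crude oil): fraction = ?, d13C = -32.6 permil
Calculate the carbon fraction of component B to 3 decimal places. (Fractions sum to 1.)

0.260

Let f_B and f_D be the unknown fractions; fractions sum to 1 so f_B + f_D = 0.488.
Mass balance: Σ fᵢ·δᵢ = δ_bulk ⇒ f_B·(-5.3) + f_D·(-32.6) = -31.7 − (-22.885) = -8.815
Substitute f_D = 0.488 − f_B:
f_B·(-5.3 − -32.6) = -8.815 − 0.488×(-32.6) = 7.093
f_B = 7.093 / 27.3 = 0.2598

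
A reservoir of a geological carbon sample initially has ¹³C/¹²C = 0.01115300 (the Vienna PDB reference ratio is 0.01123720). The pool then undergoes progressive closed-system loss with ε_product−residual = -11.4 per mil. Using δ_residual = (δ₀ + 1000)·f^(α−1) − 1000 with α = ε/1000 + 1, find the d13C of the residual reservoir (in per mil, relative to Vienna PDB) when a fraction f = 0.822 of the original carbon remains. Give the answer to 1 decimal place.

δ₀ = (0.01115300/0.01123720 − 1)×1000 = (0.992507 − 1)×1000 = -7.493 per mil
α − 1 = ε/1000 = -0.0114
f^(α−1) = 0.822^(-0.0114) = 1.002237
δ_res = (-7.493 + 1000) × 1.002237 − 1000 = 994.727 − 1000 = -5.27 per mil

-5.3 per mil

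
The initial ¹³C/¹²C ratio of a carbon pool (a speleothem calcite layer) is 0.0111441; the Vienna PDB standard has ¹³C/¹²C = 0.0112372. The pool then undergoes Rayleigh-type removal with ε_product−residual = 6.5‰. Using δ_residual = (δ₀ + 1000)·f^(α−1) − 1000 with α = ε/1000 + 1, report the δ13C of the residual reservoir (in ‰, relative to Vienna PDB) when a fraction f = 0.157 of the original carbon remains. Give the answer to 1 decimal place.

δ₀ = (0.0111441/0.0112372 − 1)×1000 = (0.991715 − 1)×1000 = -8.285‰
α − 1 = ε/1000 = 0.0065
f^(α−1) = 0.157^(0.0065) = 0.988037
δ_res = (-8.285 + 1000) × 0.988037 − 1000 = 979.851 − 1000 = -20.15‰

-20.1‰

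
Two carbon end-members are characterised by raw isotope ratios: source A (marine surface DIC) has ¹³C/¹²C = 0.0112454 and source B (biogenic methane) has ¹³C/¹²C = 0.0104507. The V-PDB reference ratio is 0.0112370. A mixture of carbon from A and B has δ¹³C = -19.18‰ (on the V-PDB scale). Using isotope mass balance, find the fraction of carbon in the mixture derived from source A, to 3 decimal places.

δ_A = (0.0112454/0.0112370 − 1)×1000 = (1.000748 − 1)×1000 = 0.748‰
δ_B = (0.0104507/0.0112370 − 1)×1000 = (0.930026 − 1)×1000 = -69.974‰
f_A = (δ_mix − δ_B)/(δ_A − δ_B) = (-19.18 − (-69.974))/(0.748 − (-69.974))
f_A = 50.794 / 70.722 = 0.7182

0.718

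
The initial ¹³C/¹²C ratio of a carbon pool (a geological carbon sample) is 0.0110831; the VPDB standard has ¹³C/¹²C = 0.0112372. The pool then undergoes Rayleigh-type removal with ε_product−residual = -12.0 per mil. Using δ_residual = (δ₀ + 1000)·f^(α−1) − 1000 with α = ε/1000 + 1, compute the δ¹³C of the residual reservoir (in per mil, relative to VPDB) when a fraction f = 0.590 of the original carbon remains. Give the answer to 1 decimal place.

-7.4 per mil

δ₀ = (0.0110831/0.0112372 − 1)×1000 = (0.986287 − 1)×1000 = -13.713 per mil
α − 1 = ε/1000 = -0.0120
f^(α−1) = 0.590^(-0.0120) = 1.006352
δ_res = (-13.713 + 1000) × 1.006352 − 1000 = 992.551 − 1000 = -7.45 per mil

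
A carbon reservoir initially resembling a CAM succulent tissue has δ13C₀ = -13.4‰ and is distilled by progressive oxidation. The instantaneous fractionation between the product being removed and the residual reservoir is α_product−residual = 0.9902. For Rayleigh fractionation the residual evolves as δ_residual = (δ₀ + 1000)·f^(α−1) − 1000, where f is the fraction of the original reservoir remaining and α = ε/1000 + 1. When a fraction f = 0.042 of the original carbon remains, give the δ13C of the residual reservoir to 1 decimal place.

Rayleigh residual: δ_res = (δ₀ + 1000)·f^(α−1) − 1000
α − 1 = -0.00980
f^(α−1) = 0.042^(-0.00980) = 1.031554
δ_res = (-13.4 + 1000) × 1.031554 − 1000 = 1017.732 − 1000 = 17.73‰

17.7‰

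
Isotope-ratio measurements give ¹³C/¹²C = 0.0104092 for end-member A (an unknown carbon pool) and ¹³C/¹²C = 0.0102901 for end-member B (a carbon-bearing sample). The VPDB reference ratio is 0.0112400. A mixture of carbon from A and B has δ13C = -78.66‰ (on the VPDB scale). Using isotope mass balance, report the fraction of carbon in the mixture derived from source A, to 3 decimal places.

δ_A = (0.0104092/0.0112400 − 1)×1000 = (0.926085 − 1)×1000 = -73.915‰
δ_B = (0.0102901/0.0112400 − 1)×1000 = (0.915489 − 1)×1000 = -84.511‰
f_A = (δ_mix − δ_B)/(δ_A − δ_B) = (-78.66 − (-84.511))/(-73.915 − (-84.511))
f_A = 5.851 / 10.596 = 0.5522

0.552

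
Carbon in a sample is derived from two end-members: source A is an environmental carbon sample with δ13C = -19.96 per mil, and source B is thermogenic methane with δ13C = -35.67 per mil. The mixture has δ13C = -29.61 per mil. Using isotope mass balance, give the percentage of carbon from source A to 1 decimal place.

δ_mix = f_A·δ_A + (1 − f_A)·δ_B  ⇒  f_A = (δ_mix − δ_B)/(δ_A − δ_B)
f_A = (-29.61 − (-35.67)) / (-19.96 − (-35.67))
f_A = 6.06 / 15.71 = 0.3857

38.6%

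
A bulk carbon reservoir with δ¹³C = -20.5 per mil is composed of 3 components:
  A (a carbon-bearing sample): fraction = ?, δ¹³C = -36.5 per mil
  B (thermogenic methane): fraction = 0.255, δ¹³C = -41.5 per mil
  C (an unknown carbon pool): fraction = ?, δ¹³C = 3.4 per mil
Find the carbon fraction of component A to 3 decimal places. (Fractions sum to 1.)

0.312

Let f_A and f_C be the unknown fractions; fractions sum to 1 so f_A + f_C = 0.745.
Mass balance: Σ fᵢ·δᵢ = δ_bulk ⇒ f_A·(-36.5) + f_C·(3.4) = -20.5 − (-10.582) = -9.918
Substitute f_C = 0.745 − f_A:
f_A·(-36.5 − 3.4) = -9.918 − 0.745×(3.4) = -12.450
f_A = -12.450 / -39.9 = 0.3120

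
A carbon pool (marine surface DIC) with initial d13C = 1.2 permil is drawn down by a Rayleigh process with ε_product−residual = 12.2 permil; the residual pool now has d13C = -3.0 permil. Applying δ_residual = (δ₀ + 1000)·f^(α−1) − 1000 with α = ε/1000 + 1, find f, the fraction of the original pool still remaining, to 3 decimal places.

α − 1 = ε/1000 = 0.0122
(δ_res + 1000)/(δ₀ + 1000) = (-3.0 + 1000)/(1.2 + 1000) = 997.0/1001.2 = 0.995805
f = 0.995805^(1/0.0122) = exp(ln(0.995805)/0.0122) = exp(-0.00420/0.0122)
f = exp(-0.3446) = 0.7085

0.709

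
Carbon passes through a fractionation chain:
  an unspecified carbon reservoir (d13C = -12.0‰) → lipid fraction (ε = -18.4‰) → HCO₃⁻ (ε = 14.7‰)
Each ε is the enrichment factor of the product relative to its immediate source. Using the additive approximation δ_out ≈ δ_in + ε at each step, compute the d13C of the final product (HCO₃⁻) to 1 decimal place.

step 1: δ ≈ -12.0 + (-18.4) = -30.4‰
step 2: δ ≈ -30.4 + (14.7) = -15.7‰

-15.7‰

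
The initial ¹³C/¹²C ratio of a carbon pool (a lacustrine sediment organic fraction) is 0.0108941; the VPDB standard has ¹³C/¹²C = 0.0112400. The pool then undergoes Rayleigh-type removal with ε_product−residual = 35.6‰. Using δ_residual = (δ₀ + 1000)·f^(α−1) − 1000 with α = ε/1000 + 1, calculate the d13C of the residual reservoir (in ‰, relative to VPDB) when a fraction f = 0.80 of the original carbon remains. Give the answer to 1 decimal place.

-38.4‰

δ₀ = (0.0108941/0.0112400 − 1)×1000 = (0.969226 − 1)×1000 = -30.774‰
α − 1 = ε/1000 = 0.0356
f^(α−1) = 0.80^(0.0356) = 0.992088
δ_res = (-30.774 + 1000) × 0.992088 − 1000 = 961.557 − 1000 = -38.44‰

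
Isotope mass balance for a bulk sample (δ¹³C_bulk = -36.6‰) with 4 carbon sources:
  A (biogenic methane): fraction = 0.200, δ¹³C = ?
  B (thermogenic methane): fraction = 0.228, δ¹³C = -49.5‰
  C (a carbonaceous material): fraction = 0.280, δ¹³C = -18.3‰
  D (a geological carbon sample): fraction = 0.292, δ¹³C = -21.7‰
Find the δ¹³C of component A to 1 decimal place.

Isotope mass balance: δ_bulk = Σ fᵢ·δᵢ.
-36.6 = 0.200×δ_A + 0.228×(-49.5) + 0.280×(-18.3) + 0.292×(-21.7)
0.200·δ_A = -36.6 − (-22.746) = -13.854
δ_A = -13.854 / 0.200 = -69.27‰

-69.3‰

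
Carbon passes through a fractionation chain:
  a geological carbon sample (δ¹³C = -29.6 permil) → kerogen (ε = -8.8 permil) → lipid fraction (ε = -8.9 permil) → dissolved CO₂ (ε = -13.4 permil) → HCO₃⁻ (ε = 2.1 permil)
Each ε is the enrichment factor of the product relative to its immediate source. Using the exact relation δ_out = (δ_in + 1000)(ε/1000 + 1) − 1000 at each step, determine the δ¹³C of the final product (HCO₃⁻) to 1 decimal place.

step 1: δ = (-29.60 + 1000)·(-8.8/1000 + 1) − 1000 = -38.14 permil
step 2: δ = (-38.14 + 1000)·(-8.9/1000 + 1) − 1000 = -46.70 permil
step 3: δ = (-46.70 + 1000)·(-13.4/1000 + 1) − 1000 = -59.47 permil
step 4: δ = (-59.47 + 1000)·(2.1/1000 + 1) − 1000 = -57.50 permil

-57.5 permil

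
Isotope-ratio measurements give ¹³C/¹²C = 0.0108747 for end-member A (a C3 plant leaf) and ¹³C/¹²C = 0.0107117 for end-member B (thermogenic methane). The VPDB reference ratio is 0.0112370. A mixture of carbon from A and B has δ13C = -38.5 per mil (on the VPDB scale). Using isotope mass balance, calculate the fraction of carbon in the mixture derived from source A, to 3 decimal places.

0.569

δ_A = (0.0108747/0.0112370 − 1)×1000 = (0.967758 − 1)×1000 = -32.242 per mil
δ_B = (0.0107117/0.0112370 − 1)×1000 = (0.953253 − 1)×1000 = -46.747 per mil
f_A = (δ_mix − δ_B)/(δ_A − δ_B) = (-38.5 − (-46.747))/(-32.242 − (-46.747))
f_A = 8.247 / 14.506 = 0.5686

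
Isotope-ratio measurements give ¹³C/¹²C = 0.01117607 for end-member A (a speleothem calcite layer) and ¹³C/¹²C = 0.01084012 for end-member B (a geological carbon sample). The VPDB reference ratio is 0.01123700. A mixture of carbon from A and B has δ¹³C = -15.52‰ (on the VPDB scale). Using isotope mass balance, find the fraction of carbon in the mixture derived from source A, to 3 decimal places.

δ_A = (0.01117607/0.01123700 − 1)×1000 = (0.994578 − 1)×1000 = -5.422‰
δ_B = (0.01084012/0.01123700 − 1)×1000 = (0.964681 − 1)×1000 = -35.319‰
f_A = (δ_mix − δ_B)/(δ_A − δ_B) = (-15.52 − (-35.319))/(-5.422 − (-35.319))
f_A = 19.799 / 29.897 = 0.6622

0.662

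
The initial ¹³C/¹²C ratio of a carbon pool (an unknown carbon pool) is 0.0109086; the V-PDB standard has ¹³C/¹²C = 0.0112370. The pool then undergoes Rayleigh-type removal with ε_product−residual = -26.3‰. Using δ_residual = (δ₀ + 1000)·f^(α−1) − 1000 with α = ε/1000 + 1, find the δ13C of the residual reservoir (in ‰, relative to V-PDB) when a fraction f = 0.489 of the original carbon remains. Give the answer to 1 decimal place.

-10.8‰

δ₀ = (0.0109086/0.0112370 − 1)×1000 = (0.970775 − 1)×1000 = -29.225‰
α − 1 = ε/1000 = -0.0263
f^(α−1) = 0.489^(-0.0263) = 1.018993
δ_res = (-29.225 + 1000) × 1.018993 − 1000 = 989.213 − 1000 = -10.79‰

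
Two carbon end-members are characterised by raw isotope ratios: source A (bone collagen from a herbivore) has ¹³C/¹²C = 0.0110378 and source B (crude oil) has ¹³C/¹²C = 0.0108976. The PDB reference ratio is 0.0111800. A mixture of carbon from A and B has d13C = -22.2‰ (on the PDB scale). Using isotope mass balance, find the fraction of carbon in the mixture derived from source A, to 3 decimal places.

0.244

δ_A = (0.0110378/0.0111800 − 1)×1000 = (0.987281 − 1)×1000 = -12.719‰
δ_B = (0.0108976/0.0111800 − 1)×1000 = (0.974741 − 1)×1000 = -25.259‰
f_A = (δ_mix − δ_B)/(δ_A − δ_B) = (-22.2 − (-25.259))/(-12.719 − (-25.259))
f_A = 3.059 / 12.540 = 0.2440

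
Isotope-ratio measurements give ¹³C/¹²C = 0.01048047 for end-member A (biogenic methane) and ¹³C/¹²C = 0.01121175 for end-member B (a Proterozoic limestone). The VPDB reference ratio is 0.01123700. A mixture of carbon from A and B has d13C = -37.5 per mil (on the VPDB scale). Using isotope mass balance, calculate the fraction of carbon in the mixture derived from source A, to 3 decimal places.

δ_A = (0.01048047/0.01123700 − 1)×1000 = (0.932675 − 1)×1000 = -67.325 per mil
δ_B = (0.01121175/0.01123700 − 1)×1000 = (0.997753 − 1)×1000 = -2.247 per mil
f_A = (δ_mix − δ_B)/(δ_A − δ_B) = (-37.5 − (-2.247))/(-67.325 − (-2.247))
f_A = -35.253 / -65.078 = 0.5417

0.542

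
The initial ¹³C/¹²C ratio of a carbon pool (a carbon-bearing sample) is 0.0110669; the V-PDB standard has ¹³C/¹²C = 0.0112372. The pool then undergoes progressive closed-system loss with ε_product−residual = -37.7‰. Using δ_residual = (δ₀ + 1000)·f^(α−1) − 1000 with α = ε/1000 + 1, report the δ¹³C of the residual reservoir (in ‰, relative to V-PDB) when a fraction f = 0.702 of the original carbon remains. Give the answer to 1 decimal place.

δ₀ = (0.0110669/0.0112372 − 1)×1000 = (0.984845 − 1)×1000 = -15.155‰
α − 1 = ε/1000 = -0.0377
f^(α−1) = 0.702^(-0.0377) = 1.013428
δ_res = (-15.155 + 1000) × 1.013428 − 1000 = 998.070 − 1000 = -1.93‰

-1.9‰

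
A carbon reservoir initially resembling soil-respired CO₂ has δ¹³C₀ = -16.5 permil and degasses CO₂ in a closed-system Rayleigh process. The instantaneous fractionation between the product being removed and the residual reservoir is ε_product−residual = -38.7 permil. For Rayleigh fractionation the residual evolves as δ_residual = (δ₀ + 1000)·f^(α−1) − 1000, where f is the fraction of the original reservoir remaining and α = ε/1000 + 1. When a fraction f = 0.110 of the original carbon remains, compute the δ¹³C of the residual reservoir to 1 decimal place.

Rayleigh residual: δ_res = (δ₀ + 1000)·f^(α−1) − 1000
α = ε/1000 + 1 = 0.96130, so α − 1 = -0.03870
f^(α−1) = 0.110^(-0.03870) = 1.089176
δ_res = (-16.5 + 1000) × 1.089176 − 1000 = 1071.205 − 1000 = 71.20 permil

71.2 permil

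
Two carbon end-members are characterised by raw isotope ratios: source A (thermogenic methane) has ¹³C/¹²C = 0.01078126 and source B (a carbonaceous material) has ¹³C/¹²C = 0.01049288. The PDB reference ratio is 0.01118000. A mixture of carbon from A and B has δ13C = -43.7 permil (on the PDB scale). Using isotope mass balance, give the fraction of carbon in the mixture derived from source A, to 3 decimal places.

δ_A = (0.01078126/0.01118000 − 1)×1000 = (0.964335 − 1)×1000 = -35.665 permil
δ_B = (0.01049288/0.01118000 − 1)×1000 = (0.938540 − 1)×1000 = -61.460 permil
f_A = (δ_mix − δ_B)/(δ_A − δ_B) = (-43.7 − (-61.460))/(-35.665 − (-61.460))
f_A = 17.760 / 25.794 = 0.6885

0.689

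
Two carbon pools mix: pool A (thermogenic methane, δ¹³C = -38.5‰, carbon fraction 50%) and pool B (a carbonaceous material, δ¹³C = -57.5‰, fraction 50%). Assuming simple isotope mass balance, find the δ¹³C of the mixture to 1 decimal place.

δ_mix = f_A·δ_A + f_B·δ_B
δ_mix = 0.50 × (-38.5) + 0.50 × (-57.5)
δ_mix = -19.25 + -28.75 = -48.00‰

-48.0‰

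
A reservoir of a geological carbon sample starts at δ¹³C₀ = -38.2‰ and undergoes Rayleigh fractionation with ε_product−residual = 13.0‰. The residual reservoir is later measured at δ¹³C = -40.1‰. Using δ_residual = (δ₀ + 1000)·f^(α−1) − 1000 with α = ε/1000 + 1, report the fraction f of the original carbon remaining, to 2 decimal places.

0.86

α − 1 = ε/1000 = 0.0130
(δ_res + 1000)/(δ₀ + 1000) = (-40.1 + 1000)/(-38.2 + 1000) = 959.9/961.8 = 0.998025
f = 0.998025^(1/0.0130) = exp(ln(0.998025)/0.0130) = exp(-0.00198/0.0130)
f = exp(-0.1521) = 0.8589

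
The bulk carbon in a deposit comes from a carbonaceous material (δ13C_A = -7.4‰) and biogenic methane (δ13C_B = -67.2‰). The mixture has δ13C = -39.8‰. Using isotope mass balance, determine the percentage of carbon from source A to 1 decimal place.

45.8%

δ_mix = f_A·δ_A + (1 − f_A)·δ_B  ⇒  f_A = (δ_mix − δ_B)/(δ_A − δ_B)
f_A = (-39.8 − (-67.2)) / (-7.4 − (-67.2))
f_A = 27.4 / 59.8 = 0.4582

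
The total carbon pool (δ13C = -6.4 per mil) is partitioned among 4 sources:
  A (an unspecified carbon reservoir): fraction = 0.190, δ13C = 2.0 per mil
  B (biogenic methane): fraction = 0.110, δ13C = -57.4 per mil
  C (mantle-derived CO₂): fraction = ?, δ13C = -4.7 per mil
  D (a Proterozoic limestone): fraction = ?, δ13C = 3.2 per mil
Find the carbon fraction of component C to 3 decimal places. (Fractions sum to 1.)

0.343

Let f_C and f_D be the unknown fractions; fractions sum to 1 so f_C + f_D = 0.700.
Mass balance: Σ fᵢ·δᵢ = δ_bulk ⇒ f_C·(-4.7) + f_D·(3.2) = -6.4 − (-5.934) = -0.466
Substitute f_D = 0.700 − f_C:
f_C·(-4.7 − 3.2) = -0.466 − 0.700×(3.2) = -2.706
f_C = -2.706 / -7.9 = 0.3425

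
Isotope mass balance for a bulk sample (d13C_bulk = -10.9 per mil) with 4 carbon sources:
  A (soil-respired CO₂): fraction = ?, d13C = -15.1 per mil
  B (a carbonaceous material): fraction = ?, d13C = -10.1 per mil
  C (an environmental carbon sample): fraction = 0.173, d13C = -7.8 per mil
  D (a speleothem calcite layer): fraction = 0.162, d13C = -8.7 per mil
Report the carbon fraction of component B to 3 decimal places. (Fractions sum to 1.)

0.380

Let f_B and f_A be the unknown fractions; fractions sum to 1 so f_B + f_A = 0.665.
Mass balance: Σ fᵢ·δᵢ = δ_bulk ⇒ f_B·(-10.1) + f_A·(-15.1) = -10.9 − (-2.759) = -8.141
Substitute f_A = 0.665 − f_B:
f_B·(-10.1 − -15.1) = -8.141 − 0.665×(-15.1) = 1.900
f_B = 1.900 / 5.0 = 0.3801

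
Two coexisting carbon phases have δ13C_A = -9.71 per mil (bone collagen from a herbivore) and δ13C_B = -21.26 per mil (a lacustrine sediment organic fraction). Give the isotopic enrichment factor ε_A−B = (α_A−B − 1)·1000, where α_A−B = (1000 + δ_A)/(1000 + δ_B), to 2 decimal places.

α_A−B = (1000 + -9.71) / (1000 + -21.26) = 990.29 / 978.74 = 1.011801
ε_A−B = (1.011801 − 1) × 1000 = 11.801 per mil
(The approximation ε ≈ δ_A − δ_B would give 11.55 per mil.)

11.80 per mil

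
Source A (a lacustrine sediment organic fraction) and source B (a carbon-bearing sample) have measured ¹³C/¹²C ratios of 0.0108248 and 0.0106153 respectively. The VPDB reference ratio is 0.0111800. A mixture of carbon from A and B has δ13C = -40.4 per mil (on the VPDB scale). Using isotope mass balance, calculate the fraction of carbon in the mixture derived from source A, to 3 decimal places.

0.540

δ_A = (0.0108248/0.0111800 − 1)×1000 = (0.968229 − 1)×1000 = -31.771 per mil
δ_B = (0.0106153/0.0111800 − 1)×1000 = (0.949490 − 1)×1000 = -50.510 per mil
f_A = (δ_mix − δ_B)/(δ_A − δ_B) = (-40.4 − (-50.510))/(-31.771 − (-50.510))
f_A = 10.110 / 18.739 = 0.5395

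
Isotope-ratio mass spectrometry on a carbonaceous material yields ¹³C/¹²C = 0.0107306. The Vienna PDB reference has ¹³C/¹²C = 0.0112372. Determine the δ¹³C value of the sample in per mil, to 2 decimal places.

-45.08 per mil

δ¹³C = (R_sample / R_standard − 1) × 1000
R_sample / R_standard = 0.0107306 / 0.0112372 = 0.954918
δ¹³C = (0.954918 − 1) × 1000 = -45.082 per mil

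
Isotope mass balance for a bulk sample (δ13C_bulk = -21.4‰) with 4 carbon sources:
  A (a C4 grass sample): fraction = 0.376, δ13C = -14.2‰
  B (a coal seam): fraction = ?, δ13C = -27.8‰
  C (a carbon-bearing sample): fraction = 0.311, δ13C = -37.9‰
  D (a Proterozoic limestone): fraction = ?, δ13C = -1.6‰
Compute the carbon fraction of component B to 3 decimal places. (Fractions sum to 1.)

Let f_B and f_D be the unknown fractions; fractions sum to 1 so f_B + f_D = 0.313.
Mass balance: Σ fᵢ·δᵢ = δ_bulk ⇒ f_B·(-27.8) + f_D·(-1.6) = -21.4 − (-17.126) = -4.274
Substitute f_D = 0.313 − f_B:
f_B·(-27.8 − -1.6) = -4.274 − 0.313×(-1.6) = -3.773
f_B = -3.773 / -26.2 = 0.1440

0.144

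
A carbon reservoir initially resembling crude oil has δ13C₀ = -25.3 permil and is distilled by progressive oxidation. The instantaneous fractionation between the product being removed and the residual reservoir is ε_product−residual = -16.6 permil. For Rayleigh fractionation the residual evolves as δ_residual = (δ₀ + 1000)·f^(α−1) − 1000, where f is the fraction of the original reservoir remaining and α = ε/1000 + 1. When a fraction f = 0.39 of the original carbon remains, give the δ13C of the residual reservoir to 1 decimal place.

-9.9 permil

Rayleigh residual: δ_res = (δ₀ + 1000)·f^(α−1) − 1000
α = ε/1000 + 1 = 0.98340, so α − 1 = -0.01660
f^(α−1) = 0.39^(-0.01660) = 1.015754
δ_res = (-25.3 + 1000) × 1.015754 − 1000 = 990.055 − 1000 = -9.95 permil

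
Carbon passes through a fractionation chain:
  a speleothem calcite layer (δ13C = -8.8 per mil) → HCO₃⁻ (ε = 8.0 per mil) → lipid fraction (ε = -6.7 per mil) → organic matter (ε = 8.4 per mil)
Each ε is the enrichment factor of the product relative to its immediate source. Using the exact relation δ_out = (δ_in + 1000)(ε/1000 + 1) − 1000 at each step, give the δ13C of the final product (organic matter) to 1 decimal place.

step 1: δ = (-8.80 + 1000)·(8.0/1000 + 1) − 1000 = -0.87 per mil
step 2: δ = (-0.87 + 1000)·(-6.7/1000 + 1) − 1000 = -7.56 per mil
step 3: δ = (-7.56 + 1000)·(8.4/1000 + 1) − 1000 = 0.77 per mil

0.8 per mil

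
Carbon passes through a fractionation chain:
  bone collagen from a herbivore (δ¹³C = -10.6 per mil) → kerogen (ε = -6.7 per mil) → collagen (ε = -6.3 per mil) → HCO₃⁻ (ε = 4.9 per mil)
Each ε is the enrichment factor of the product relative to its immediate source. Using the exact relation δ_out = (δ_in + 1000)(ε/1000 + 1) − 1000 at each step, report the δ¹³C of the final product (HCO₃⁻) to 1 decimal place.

-18.6 per mil

step 1: δ = (-10.60 + 1000)·(-6.7/1000 + 1) − 1000 = -17.23 per mil
step 2: δ = (-17.23 + 1000)·(-6.3/1000 + 1) − 1000 = -23.42 per mil
step 3: δ = (-23.42 + 1000)·(4.9/1000 + 1) − 1000 = -18.64 per mil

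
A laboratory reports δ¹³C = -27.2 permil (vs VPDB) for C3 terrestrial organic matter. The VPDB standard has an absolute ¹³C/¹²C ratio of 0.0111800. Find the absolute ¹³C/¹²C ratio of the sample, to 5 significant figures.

R_sample = R_standard × (δ¹³C/1000 + 1)
R_sample = 0.0111800 × (-27.2/1000 + 1) = 0.0111800 × 0.972800
R_sample = 0.0108759

0.010876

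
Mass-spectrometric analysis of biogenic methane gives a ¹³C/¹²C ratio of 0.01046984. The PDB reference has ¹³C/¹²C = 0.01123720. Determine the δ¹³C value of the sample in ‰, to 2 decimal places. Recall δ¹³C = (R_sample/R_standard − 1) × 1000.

-68.29‰

δ¹³C = (R_sample / R_standard − 1) × 1000
R_sample / R_standard = 0.01046984 / 0.01123720 = 0.931713
δ¹³C = (0.931713 − 1) × 1000 = -68.287‰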